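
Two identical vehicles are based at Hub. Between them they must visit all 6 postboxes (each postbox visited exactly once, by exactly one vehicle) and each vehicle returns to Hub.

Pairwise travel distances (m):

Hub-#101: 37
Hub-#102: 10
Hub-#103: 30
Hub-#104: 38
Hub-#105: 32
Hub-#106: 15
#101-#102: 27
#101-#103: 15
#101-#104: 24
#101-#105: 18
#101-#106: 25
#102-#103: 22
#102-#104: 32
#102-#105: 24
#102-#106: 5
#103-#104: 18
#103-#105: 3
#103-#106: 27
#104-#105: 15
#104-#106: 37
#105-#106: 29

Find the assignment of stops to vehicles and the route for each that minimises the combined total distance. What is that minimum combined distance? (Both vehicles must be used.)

131 m — the smallest possible combined total.

Try each way of splitting the stops between the two vehicles (each non-empty) and, for each split, find the best tour for each vehicle:
  {#101} + {#102, #103, #104, #105, #106}: 74 + 98 = 172
  {#102} + {#101, #103, #104, #105, #106}: 20 + 111 = 131
  {#101, #102} + {#103, #104, #105, #106}: 74 + 98 = 172
  {#103} + {#101, #102, #104, #105, #106}: 60 + 111 = 171
  {#101, #103} + {#102, #104, #105, #106}: 82 + 97 = 179
  {#102, #103} + {#101, #104, #105, #106}: 62 + 111 = 173
  … (31 splits in total)
Best: vehicle 1 Hub → #102 → Hub = 20; vehicle 2 Hub → #104 → #105 → #103 → #101 → #106 → Hub = 111; combined 131.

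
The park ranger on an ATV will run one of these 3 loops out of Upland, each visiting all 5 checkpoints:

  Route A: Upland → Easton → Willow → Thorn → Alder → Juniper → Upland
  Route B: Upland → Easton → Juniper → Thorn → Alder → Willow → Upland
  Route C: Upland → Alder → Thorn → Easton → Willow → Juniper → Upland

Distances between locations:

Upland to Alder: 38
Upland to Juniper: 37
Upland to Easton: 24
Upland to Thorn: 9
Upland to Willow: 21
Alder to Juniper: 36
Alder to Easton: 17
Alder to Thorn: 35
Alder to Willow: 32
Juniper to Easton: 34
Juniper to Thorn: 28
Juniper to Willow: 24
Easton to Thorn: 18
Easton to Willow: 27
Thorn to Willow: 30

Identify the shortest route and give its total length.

Route A: 24 + 27 + 30 + 35 + 36 + 37 = 189
Route B: 24 + 34 + 28 + 35 + 32 + 21 = 174
Route C: 38 + 35 + 18 + 27 + 24 + 37 = 179

174 — Route B is the shortest.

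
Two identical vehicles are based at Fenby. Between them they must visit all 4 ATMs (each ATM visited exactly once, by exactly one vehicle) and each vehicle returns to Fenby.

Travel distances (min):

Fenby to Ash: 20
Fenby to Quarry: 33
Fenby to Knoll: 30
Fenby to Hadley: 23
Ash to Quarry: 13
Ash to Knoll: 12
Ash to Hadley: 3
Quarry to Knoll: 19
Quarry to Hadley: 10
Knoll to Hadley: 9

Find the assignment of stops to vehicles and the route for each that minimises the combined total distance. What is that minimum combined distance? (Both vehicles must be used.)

Minimum combined distance: 122 min.

There are 2^3 − 1 = 7 ways to divide the 4 stops into two non-empty groups. For each, the best each vehicle can do is its own shortest tour through its group:
  {Ash} + {Quarry, Knoll, Hadley}: 40 + 82 = 122
  {Quarry} + {Ash, Knoll, Hadley}: 66 + 62 = 128
  {Ash, Quarry} + {Knoll, Hadley}: 66 + 62 = 128
  {Knoll} + {Ash, Quarry, Hadley}: 60 + 66 = 126
  {Ash, Knoll} + {Quarry, Hadley}: 62 + 66 = 128
  {Quarry, Knoll} + {Ash, Hadley}: 82 + 46 = 128
  … (7 splits in total)
Best: vehicle 1 Fenby → Ash → Fenby = 40; vehicle 2 Fenby → Quarry → Hadley → Knoll → Fenby = 82; combined 122.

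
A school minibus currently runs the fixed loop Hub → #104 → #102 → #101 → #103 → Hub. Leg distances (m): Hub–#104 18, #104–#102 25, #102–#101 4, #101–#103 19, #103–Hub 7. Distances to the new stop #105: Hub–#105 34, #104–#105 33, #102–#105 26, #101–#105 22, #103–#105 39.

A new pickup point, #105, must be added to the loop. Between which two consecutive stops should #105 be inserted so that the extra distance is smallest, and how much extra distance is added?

Adding 34 m by placing #105 on the #104–#102 leg.

Insertion cost between consecutive stops i–j is d(i,#105) + d(#105,j) − d(i,j):
  between Hub and #104: 34 + 33 − 18 = 49
  between #104 and #102: 33 + 26 − 25 = 34
  between #102 and #101: 26 + 22 − 4 = 44
  between #101 and #103: 22 + 39 − 19 = 42
  between #103 and Hub: 39 + 34 − 7 = 66
Cheapest insertion is between #104 and #102, adding 34.
New total = 73 + 34 = 107.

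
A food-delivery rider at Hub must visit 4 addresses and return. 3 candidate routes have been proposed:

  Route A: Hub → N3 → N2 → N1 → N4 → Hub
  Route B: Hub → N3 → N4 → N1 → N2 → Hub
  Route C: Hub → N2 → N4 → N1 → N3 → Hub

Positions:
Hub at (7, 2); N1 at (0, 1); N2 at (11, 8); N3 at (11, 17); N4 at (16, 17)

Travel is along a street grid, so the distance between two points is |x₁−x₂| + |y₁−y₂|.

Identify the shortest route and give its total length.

Shortest is Route B, total 84.

Route A: 19 + 9 + 18 + 32 + 24 = 102
Route B: 19 + 5 + 32 + 18 + 10 = 84
Route C: 10 + 14 + 32 + 27 + 19 = 102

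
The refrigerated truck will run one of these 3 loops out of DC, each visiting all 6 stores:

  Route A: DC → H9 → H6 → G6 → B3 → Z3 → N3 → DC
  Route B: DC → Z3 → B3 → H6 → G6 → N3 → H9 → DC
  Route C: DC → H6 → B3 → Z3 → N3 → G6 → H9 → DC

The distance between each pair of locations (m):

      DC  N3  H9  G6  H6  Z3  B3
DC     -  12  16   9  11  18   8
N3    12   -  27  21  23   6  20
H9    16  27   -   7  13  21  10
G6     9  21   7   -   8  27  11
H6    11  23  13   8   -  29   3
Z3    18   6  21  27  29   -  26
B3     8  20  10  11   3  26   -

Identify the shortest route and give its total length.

Route A: 16 + 13 + 8 + 11 + 26 + 6 + 12 = 92
Route B: 18 + 26 + 3 + 8 + 21 + 27 + 16 = 119
Route C: 11 + 3 + 26 + 6 + 21 + 7 + 16 = 90

Shortest is Route C, total 90 m.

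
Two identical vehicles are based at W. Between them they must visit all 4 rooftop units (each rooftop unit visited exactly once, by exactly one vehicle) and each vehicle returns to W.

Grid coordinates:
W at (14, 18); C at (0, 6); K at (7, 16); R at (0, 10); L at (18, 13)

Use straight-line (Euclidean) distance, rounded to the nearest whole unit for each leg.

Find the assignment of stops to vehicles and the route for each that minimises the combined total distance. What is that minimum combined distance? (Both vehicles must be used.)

Minimum combined distance: 50.

Check every non-empty split of the stops between the two vehicles; for each half take its own optimal tour:
  {C} + {K, R, L}: 36 + 40 = 76
  {K} + {C, R, L}: 14 + 45 = 59
  {C, K} + {R, L}: 37 + 40 = 77
  {R} + {C, K, L}: 32 + 44 = 76
  {C, R} + {K, L}: 38 + 24 = 62
  {K, R} + {C, L}: 32 + 43 = 75
  … (7 splits in total)
  {C, K, R} + {L}: 38 + 12 = 50  ← best
Best: vehicle 1 W → C → R → K → W = 38; vehicle 2 W → L → W = 12; combined 50.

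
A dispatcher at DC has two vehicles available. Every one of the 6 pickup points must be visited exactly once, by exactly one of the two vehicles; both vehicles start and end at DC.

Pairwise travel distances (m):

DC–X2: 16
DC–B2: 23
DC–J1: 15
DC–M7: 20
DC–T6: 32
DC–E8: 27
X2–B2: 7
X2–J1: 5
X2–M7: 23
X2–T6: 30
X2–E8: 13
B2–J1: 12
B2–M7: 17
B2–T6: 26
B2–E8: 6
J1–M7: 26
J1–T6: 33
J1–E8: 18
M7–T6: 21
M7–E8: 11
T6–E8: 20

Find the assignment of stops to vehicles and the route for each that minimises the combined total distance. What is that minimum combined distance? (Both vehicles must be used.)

Minimum combined distance: 120 m.

There are 2^5 − 1 = 31 ways to divide the 6 stops into two non-empty groups. For each, the best each vehicle can do is its own shortest tour through its group:
  {X2} + {B2, J1, M7, T6, E8}: 32 + 94 = 126
  {B2} + {X2, J1, M7, T6, E8}: 46 + 94 = 140
  {X2, B2} + {J1, M7, T6, E8}: 46 + 94 = 140
  {J1} + {X2, B2, M7, T6, E8}: 30 + 90 = 120
  {X2, J1} + {B2, M7, T6, E8}: 36 + 90 = 126
  {B2, J1} + {X2, M7, T6, E8}: 50 + 90 = 140
  … (31 splits in total)
Best: vehicle 1 DC → J1 → DC = 30; vehicle 2 DC → X2 → B2 → E8 → T6 → M7 → DC = 90; combined 120.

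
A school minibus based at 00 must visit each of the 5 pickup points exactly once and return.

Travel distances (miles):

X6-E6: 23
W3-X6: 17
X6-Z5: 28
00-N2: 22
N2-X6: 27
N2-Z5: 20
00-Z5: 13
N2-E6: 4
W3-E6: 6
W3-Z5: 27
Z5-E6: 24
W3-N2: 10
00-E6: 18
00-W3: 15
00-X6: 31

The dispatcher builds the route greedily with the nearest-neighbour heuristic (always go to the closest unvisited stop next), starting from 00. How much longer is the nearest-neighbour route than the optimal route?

00: Z5=13, W3=15, E6=18, N2=22, X6=31 ⇒ Z5
Z5: N2=20, E6=24, W3=27, X6=28 ⇒ N2
N2: E6=4, W3=10, X6=27 ⇒ E6
E6: W3=6, X6=23 ⇒ W3
W3: X6=17 ⇒ X6
NN route 00 → Z5 → N2 → E6 → W3 → X6 → 00 costs 91.
Optimal: 00 → N2 → E6 → W3 → X6 → Z5 → 00 costs 90 (by enumerating all 60 distinct tours).
Excess = 91 − 90 = 1.

1 miles longer than the optimal tour.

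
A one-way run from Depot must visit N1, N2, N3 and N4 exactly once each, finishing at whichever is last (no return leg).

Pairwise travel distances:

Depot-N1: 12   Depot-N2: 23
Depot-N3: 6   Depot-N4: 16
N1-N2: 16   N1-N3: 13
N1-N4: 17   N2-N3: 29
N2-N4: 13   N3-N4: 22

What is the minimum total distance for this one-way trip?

There are 4! = 24 possible orderings.
Depot → N1 → N2 → N3 → N4: 12+16+29+22 = 79
Depot → N1 → N2 → N4 → N3: 12+16+13+22 = 63
Depot → N1 → N3 → N2 → N4: 12+13+29+13 = 67
Depot → N1 → N3 → N4 → N2: 12+13+22+13 = 60
Depot → N1 → N4 → N2 → N3: 12+17+13+29 = 71
Depot → N1 → N4 → N3 → N2: 12+17+22+29 = 80
Depot → N2 → N1 → N3 → N4: 23+16+13+22 = 74
Depot → N2 → N1 → N4 → N3: 23+16+17+22 = 78
Depot → N2 → N3 → N1 → N4: 23+29+13+17 = 82
Depot → N2 → N3 → N4 → N1: 23+29+22+17 = 91
Depot → N2 → N4 → N1 → N3: 23+13+17+13 = 66
Depot → N2 → N4 → N3 → N1: 23+13+22+13 = 71
Depot → N3 → N1 → N2 → N4: 6+13+16+13 = 48
Depot → N3 → N1 → N4 → N2: 6+13+17+13 = 49
… (10 more)
The minimum is 48.
One shortest path: Depot → N3 → N1 → N2 → N4.

Minimum one-way distance = 48.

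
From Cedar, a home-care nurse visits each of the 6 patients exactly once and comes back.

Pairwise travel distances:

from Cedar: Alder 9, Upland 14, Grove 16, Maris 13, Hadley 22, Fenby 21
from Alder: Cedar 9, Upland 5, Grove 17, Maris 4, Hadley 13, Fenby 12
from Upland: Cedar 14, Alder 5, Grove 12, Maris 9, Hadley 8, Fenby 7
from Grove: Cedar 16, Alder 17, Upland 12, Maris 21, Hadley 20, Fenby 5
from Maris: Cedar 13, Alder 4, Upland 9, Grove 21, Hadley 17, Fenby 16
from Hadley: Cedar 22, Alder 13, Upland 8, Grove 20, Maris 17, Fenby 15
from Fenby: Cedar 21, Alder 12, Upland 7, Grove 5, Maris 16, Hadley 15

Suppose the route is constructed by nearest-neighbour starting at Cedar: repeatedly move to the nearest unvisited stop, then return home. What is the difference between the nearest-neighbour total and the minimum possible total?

From Cedar: Alder=9, Maris=13, Upland=14, Grove=16, Fenby=21, Hadley=22 → choose Alder (9).
From Alder: Maris=4, Upland=5, Fenby=12, Hadley=13, Grove=17 → choose Maris (4).
From Maris: Upland=9, Fenby=16, Hadley=17, Grove=21 → choose Upland (9).
From Upland: Fenby=7, Hadley=8, Grove=12 → choose Fenby (7).
From Fenby: Grove=5, Hadley=15 → choose Grove (5).
From Grove: Hadley=20 → choose Hadley (20).
NN route Cedar → Alder → Maris → Upland → Fenby → Grove → Hadley → Cedar costs 76.
Optimal: Cedar → Alder → Maris → Upland → Hadley → Fenby → Grove → Cedar costs 66 (by enumerating all 360 distinct tours).
Excess = 76 − 66 = 10.

10 longer than the optimal tour.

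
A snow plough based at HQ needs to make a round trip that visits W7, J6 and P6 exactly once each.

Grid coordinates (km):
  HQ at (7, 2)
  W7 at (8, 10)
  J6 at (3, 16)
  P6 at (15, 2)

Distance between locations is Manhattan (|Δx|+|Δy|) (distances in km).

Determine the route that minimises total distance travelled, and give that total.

52 km — the shortest possible round trip.

There are 3 distinct closed tours to check (reversals are equivalent).
HQ - W7 - J6 - P6 - HQ: 9+11+26+8 = 54
HQ - W7 - P6 - J6 - HQ: 9+15+26+18 = 68
HQ - J6 - W7 - P6 - HQ: 18+11+15+8 = 52
The minimum is 52.
One optimal route: HQ → J6 → W7 → P6 → HQ (or its reverse).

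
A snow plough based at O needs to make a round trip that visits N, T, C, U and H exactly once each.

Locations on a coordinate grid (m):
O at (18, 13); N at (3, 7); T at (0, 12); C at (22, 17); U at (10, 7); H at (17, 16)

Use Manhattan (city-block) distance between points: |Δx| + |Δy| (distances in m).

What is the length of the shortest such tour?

64 m — the shortest possible round trip.

With 5 stops there are 5!/2 = 60 distinct round trips (a route and its reverse cost the same).
O - N - T - C - U - H - O: 21+8+27+22+16+4 = 98
O - N - T - C - H - U - O: 21+8+27+6+16+14 = 92
O - N - T - U - C - H - O: 21+8+15+22+6+4 = 76
O - N - T - U - H - C - O: 21+8+15+16+6+8 = 74
O - N - T - H - C - U - O: 21+8+21+6+22+14 = 92
O - N - T - H - U - C - O: 21+8+21+16+22+8 = 96
O - N - C - T - U - H - O: 21+29+27+15+16+4 = 112
O - N - C - T - H - U - O: 21+29+27+21+16+14 = 128
O - N - C - U - T - H - O: 21+29+22+15+21+4 = 112
O - N - C - U - H - T - O: 21+29+22+16+21+19 = 128
O - N - C - H - T - U - O: 21+29+6+21+15+14 = 106
O - N - C - H - U - T - O: 21+29+6+16+15+19 = 106
O - N - U - T - C - H - O: 21+7+15+27+6+4 = 80
O - N - U - T - H - C - O: 21+7+15+21+6+8 = 78
… (46 more)
O - T - N - U - H - C - O: 19+8+7+16+6+8 = 64  ← best
The minimum is 64.
One optimal route: O → T → N → U → H → C → O (or its reverse).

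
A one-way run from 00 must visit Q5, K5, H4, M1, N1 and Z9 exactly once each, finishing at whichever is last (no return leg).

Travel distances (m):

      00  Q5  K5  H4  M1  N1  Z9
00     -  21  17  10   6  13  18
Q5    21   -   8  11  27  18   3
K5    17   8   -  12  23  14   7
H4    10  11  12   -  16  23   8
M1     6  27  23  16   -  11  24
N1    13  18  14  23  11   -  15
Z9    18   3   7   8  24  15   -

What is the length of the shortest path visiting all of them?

There are 6! = 720 possible orderings.
00→Q5→K5→H4→M1→N1→Z9: 21+8+12+16+11+15 = 83
00→Q5→K5→H4→M1→Z9→N1: 21+8+12+16+24+15 = 96
00→Q5→K5→H4→N1→M1→Z9: 21+8+12+23+11+24 = 99
00→Q5→K5→H4→N1→Z9→M1: 21+8+12+23+15+24 = 103
00→Q5→K5→H4→Z9→M1→N1: 21+8+12+8+24+11 = 84
00→Q5→K5→H4→Z9→N1→M1: 21+8+12+8+15+11 = 75
00→Q5→K5→M1→H4→N1→Z9: 21+8+23+16+23+15 = 106
00→Q5→K5→M1→H4→Z9→N1: 21+8+23+16+8+15 = 91
… (712 more)
00→M1→N1→K5→Q5→Z9→H4: 6+11+14+8+3+8 = 50  ← best
The minimum is 50.
One shortest path: 00 → M1 → N1 → K5 → Q5 → Z9 → H4.

Minimum one-way distance = 50 m.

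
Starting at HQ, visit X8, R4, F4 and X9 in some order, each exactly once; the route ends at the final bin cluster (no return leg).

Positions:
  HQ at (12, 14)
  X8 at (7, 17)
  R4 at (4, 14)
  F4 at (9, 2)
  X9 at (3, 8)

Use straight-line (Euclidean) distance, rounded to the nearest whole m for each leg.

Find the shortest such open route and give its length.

Shortest open route: 24 m.

There are 4! = 24 possible orderings.
HQ → X8 → R4 → F4 → X9: 6+4+13+8 = 31
HQ → X8 → R4 → X9 → F4: 6+4+6+8 = 24
HQ → X8 → F4 → R4 → X9: 6+15+13+6 = 40
HQ → X8 → F4 → X9 → R4: 6+15+8+6 = 35
HQ → X8 → X9 → R4 → F4: 6+10+6+13 = 35
HQ → X8 → X9 → F4 → R4: 6+10+8+13 = 37
HQ → R4 → X8 → F4 → X9: 8+4+15+8 = 35
HQ → R4 → X8 → X9 → F4: 8+4+10+8 = 30
HQ → R4 → F4 → X8 → X9: 8+13+15+10 = 46
HQ → R4 → F4 → X9 → X8: 8+13+8+10 = 39
HQ → R4 → X9 → X8 → F4: 8+6+10+15 = 39
HQ → R4 → X9 → F4 → X8: 8+6+8+15 = 37
HQ → F4 → X8 → R4 → X9: 12+15+4+6 = 37
HQ → F4 → X8 → X9 → R4: 12+15+10+6 = 43
… (10 more)
The minimum is 24.
One shortest path: HQ → X8 → R4 → X9 → F4.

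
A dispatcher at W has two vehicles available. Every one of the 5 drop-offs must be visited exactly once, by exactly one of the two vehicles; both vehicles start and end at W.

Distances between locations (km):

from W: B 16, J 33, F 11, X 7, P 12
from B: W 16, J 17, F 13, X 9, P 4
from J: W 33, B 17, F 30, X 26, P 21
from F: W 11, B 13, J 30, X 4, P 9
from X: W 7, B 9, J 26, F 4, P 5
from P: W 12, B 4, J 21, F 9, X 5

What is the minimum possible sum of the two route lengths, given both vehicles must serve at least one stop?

Try each way of splitting the stops between the two vehicles (each non-empty) and, for each split, find the best tour for each vehicle:
  {B} + {J, F, X, P}: 32 + 74 = 106
  {J} + {B, F, X, P}: 66 + 40 = 106
  {B, J} + {F, X, P}: 66 + 32 = 98
  {F} + {B, J, X, P}: 22 + 66 = 88
  {B, F} + {J, X, P}: 40 + 66 = 106
  {J, F} + {B, X, P}: 74 + 32 = 106
  … (15 splits in total)
Best: vehicle 1 W → F → W = 22; vehicle 2 W → B → J → P → X → W = 66; combined 88.

88 km — the smallest possible combined total.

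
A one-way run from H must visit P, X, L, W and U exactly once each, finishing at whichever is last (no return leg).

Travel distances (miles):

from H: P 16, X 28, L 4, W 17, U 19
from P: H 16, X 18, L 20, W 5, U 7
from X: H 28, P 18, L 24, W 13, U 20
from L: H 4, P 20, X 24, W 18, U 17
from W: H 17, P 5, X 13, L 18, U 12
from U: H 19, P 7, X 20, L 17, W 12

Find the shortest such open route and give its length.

Minimum one-way distance = 46 miles.

There are 5! = 120 possible orderings.
H→P→X→L→W→U: 16+18+24+18+12 = 88
H→P→X→L→U→W: 16+18+24+17+12 = 87
H→P→X→W→L→U: 16+18+13+18+17 = 82
H→P→X→W→U→L: 16+18+13+12+17 = 76
H→P→X→U→L→W: 16+18+20+17+18 = 89
H→P→X→U→W→L: 16+18+20+12+18 = 84
H→P→L→X→W→U: 16+20+24+13+12 = 85
H→P→L→X→U→W: 16+20+24+20+12 = 92
H→P→L→W→X→U: 16+20+18+13+20 = 87
H→P→L→W→U→X: 16+20+18+12+20 = 86
H→P→L→U→X→W: 16+20+17+20+13 = 86
H→P→L→U→W→X: 16+20+17+12+13 = 78
H→P→W→X→L→U: 16+5+13+24+17 = 75
H→P→W→X→U→L: 16+5+13+20+17 = 71
… (106 more)
H→L→U→P→W→X: 4+17+7+5+13 = 46  ← best
The minimum is 46.
One shortest path: H → L → U → P → W → X.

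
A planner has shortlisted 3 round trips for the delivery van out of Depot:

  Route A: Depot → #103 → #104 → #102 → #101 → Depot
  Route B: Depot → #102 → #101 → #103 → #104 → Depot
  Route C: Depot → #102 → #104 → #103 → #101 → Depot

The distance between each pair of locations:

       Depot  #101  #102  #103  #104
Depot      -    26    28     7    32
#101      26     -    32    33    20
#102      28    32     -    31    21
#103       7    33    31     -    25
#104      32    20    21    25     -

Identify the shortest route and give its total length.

Shortest is Route A, total 111.

Route A: 7 + 25 + 21 + 32 + 26 = 111
Route B: 28 + 32 + 33 + 25 + 32 = 150
Route C: 28 + 21 + 25 + 33 + 26 = 133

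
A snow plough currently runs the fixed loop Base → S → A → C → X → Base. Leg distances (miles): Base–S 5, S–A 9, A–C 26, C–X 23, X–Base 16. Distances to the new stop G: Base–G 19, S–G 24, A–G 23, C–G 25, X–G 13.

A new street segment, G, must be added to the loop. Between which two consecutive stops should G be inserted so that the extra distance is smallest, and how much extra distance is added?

Insertion cost between consecutive stops i–j is d(i,G) + d(G,j) − d(i,j):
  between Base and S: 19 + 24 − 5 = 38
  between S and A: 24 + 23 − 9 = 38
  between A and C: 23 + 25 − 26 = 22
  between C and X: 25 + 13 − 23 = 15
  between X and Base: 13 + 19 − 16 = 16
Cheapest insertion is between C and X, adding 15.
New total = 79 + 15 = 94.

Adding 15 miles by placing G on the C–X leg.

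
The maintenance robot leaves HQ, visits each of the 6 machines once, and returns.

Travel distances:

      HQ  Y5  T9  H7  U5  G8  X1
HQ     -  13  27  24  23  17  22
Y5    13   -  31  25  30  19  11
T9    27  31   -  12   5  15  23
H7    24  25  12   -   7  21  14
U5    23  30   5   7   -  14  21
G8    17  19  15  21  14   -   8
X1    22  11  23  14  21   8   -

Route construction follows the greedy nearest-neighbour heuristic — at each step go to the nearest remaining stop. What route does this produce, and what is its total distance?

HQ → [Y5:13 / G8:17 / X1:22 / U5:23 / H7:24 / T9:27] → Y5 (13)
Y5 → [X1:11 / G8:19 / H7:25 / U5:30 / T9:31] → X1 (11)
X1 → [G8:8 / H7:14 / U5:21 / T9:23] → G8 (8)
G8 → [U5:14 / T9:15 / H7:21] → U5 (14)
U5 → [T9:5 / H7:7] → T9 (5)
T9 → [H7:12] → H7 (12)
Return H7→HQ: 24.
Total = 13 + 11 + 8 + 14 + 5 + 12 + 24 = 87.

Nearest-neighbour total = 87; route HQ → Y5 → X1 → G8 → U5 → T9 → H7 → HQ.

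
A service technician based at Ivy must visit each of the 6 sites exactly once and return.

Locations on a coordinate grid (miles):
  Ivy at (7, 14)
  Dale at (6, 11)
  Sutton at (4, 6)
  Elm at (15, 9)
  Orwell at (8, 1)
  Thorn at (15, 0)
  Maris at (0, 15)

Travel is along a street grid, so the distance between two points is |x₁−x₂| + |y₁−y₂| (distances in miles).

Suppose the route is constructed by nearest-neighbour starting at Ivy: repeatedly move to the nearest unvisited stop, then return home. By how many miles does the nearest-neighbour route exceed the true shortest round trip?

Excess over optimum: 4 miles.

From Ivy: Dale=4, Maris=8, Sutton=11, Elm=13, Orwell=14, Thorn=22 → choose Dale (4).
From Dale: Sutton=7, Maris=10, Elm=11, Orwell=12, Thorn=20 → choose Sutton (7).
From Sutton: Orwell=9, Maris=13, Elm=14, Thorn=17 → choose Orwell (9).
From Orwell: Thorn=8, Elm=15, Maris=22 → choose Thorn (8).
From Thorn: Elm=9, Maris=30 → choose Elm (9).
From Elm: Maris=21 → choose Maris (21).
NN route Ivy → Dale → Sutton → Orwell → Thorn → Elm → Maris → Ivy costs 66.
Optimal: Ivy → Dale → Elm → Thorn → Orwell → Sutton → Maris → Ivy costs 62 (by enumerating all 360 distinct tours).
Excess = 66 − 62 = 4.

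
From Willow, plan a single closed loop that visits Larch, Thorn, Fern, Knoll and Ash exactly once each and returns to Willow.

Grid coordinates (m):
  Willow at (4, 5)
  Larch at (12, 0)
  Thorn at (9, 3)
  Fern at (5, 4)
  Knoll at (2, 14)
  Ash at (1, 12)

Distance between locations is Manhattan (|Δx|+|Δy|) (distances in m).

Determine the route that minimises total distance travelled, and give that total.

Shortest round trip = 50 m.

Willow→Larch→Thorn→Fern→Knoll→Ash→Willow: 13+6+5+13+3+10 = 50
Willow→Larch→Thorn→Fern→Ash→Knoll→Willow: 13+6+5+12+3+11 = 50
Willow→Larch→Thorn→Knoll→Fern→Ash→Willow: 13+6+18+13+12+10 = 72
Willow→Larch→Thorn→Knoll→Ash→Fern→Willow: 13+6+18+3+12+2 = 54
Willow→Larch→Thorn→Ash→Fern→Knoll→Willow: 13+6+17+12+13+11 = 72
Willow→Larch→Thorn→Ash→Knoll→Fern→Willow: 13+6+17+3+13+2 = 54
Willow→Larch→Fern→Thorn→Knoll→Ash→Willow: 13+11+5+18+3+10 = 60
Willow→Larch→Fern→Thorn→Ash→Knoll→Willow: 13+11+5+17+3+11 = 60
Willow→Larch→Fern→Knoll→Thorn→Ash→Willow: 13+11+13+18+17+10 = 82
Willow→Larch→Fern→Knoll→Ash→Thorn→Willow: 13+11+13+3+17+7 = 64
Willow→Larch→Fern→Ash→Thorn→Knoll→Willow: 13+11+12+17+18+11 = 82
Willow→Larch→Fern→Ash→Knoll→Thorn→Willow: 13+11+12+3+18+7 = 64
Willow→Larch→Knoll→Thorn→Fern→Ash→Willow: 13+24+18+5+12+10 = 82
Willow→Larch→Knoll→Thorn→Ash→Fern→Willow: 13+24+18+17+12+2 = 86
… (46 more)
The minimum is 50.
One optimal route: Willow → Larch → Thorn → Fern → Knoll → Ash → Willow (or its reverse).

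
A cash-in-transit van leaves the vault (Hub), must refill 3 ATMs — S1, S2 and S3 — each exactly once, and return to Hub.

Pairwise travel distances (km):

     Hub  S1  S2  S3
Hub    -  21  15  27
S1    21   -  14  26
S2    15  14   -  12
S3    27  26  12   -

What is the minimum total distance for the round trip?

Shortest round trip = 74 km.

There are 3 distinct closed tours to check (reversals are equivalent).
Hub-S1-S2-S3-Hub: 21+14+12+27 = 74
Hub-S1-S3-S2-Hub: 21+26+12+15 = 74
Hub-S2-S1-S3-Hub: 15+14+26+27 = 82
The minimum is 74.
One optimal route: Hub → S1 → S2 → S3 → Hub (or its reverse).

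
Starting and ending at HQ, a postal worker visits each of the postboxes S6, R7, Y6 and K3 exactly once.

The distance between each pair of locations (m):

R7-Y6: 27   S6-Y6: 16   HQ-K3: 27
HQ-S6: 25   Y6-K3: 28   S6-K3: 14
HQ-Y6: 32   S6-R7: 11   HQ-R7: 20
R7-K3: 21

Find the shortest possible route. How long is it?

Minimum total distance: 102 m.

There are 12 distinct closed tours to check (reversals are equivalent).
HQ - S6 - R7 - Y6 - K3 - HQ: 25+11+27+28+27 = 118
HQ - S6 - R7 - K3 - Y6 - HQ: 25+11+21+28+32 = 117
HQ - S6 - Y6 - R7 - K3 - HQ: 25+16+27+21+27 = 116
HQ - S6 - Y6 - K3 - R7 - HQ: 25+16+28+21+20 = 110
HQ - S6 - K3 - R7 - Y6 - HQ: 25+14+21+27+32 = 119
HQ - S6 - K3 - Y6 - R7 - HQ: 25+14+28+27+20 = 114
HQ - R7 - S6 - Y6 - K3 - HQ: 20+11+16+28+27 = 102
HQ - R7 - S6 - K3 - Y6 - HQ: 20+11+14+28+32 = 105
HQ - R7 - Y6 - S6 - K3 - HQ: 20+27+16+14+27 = 104
HQ - R7 - K3 - S6 - Y6 - HQ: 20+21+14+16+32 = 103
HQ - Y6 - S6 - R7 - K3 - HQ: 32+16+11+21+27 = 107
HQ - Y6 - R7 - S6 - K3 - HQ: 32+27+11+14+27 = 111
The minimum is 102.
One optimal route: HQ → R7 → S6 → Y6 → K3 → HQ (or its reverse).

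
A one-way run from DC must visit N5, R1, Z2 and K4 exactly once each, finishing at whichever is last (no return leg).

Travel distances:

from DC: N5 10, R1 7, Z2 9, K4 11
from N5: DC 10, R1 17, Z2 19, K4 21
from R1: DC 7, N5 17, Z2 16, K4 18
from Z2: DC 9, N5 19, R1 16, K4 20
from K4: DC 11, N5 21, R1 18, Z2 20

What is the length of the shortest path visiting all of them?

63 — the minimum one-way total.

There are 4! = 24 possible orderings.
DC → N5 → R1 → Z2 → K4: 10+17+16+20 = 63
DC → N5 → R1 → K4 → Z2: 10+17+18+20 = 65
DC → N5 → Z2 → R1 → K4: 10+19+16+18 = 63
DC → N5 → Z2 → K4 → R1: 10+19+20+18 = 67
DC → N5 → K4 → R1 → Z2: 10+21+18+16 = 65
DC → N5 → K4 → Z2 → R1: 10+21+20+16 = 67
DC → R1 → N5 → Z2 → K4: 7+17+19+20 = 63
DC → R1 → N5 → K4 → Z2: 7+17+21+20 = 65
DC → R1 → Z2 → N5 → K4: 7+16+19+21 = 63
DC → R1 → Z2 → K4 → N5: 7+16+20+21 = 64
DC → R1 → K4 → N5 → Z2: 7+18+21+19 = 65
DC → R1 → K4 → Z2 → N5: 7+18+20+19 = 64
DC → Z2 → N5 → R1 → K4: 9+19+17+18 = 63
DC → Z2 → N5 → K4 → R1: 9+19+21+18 = 67
… (10 more)
The minimum is 63.
One shortest path: DC → N5 → R1 → Z2 → K4.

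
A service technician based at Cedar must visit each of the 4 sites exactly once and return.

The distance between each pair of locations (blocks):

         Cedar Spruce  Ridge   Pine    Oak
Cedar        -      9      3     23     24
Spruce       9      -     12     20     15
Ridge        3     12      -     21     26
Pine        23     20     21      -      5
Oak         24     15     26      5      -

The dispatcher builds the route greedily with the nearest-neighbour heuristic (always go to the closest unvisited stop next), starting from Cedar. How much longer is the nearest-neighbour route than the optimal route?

Excess over optimum: 5 blocks.

Cedar: Ridge=3, Spruce=9, Pine=23, Oak=24 ⇒ Ridge
Ridge: Spruce=12, Pine=21, Oak=26 ⇒ Spruce
Spruce: Oak=15, Pine=20 ⇒ Oak
Oak: Pine=5 ⇒ Pine
NN route Cedar → Ridge → Spruce → Oak → Pine → Cedar costs 58.
Optimal: Cedar → Spruce → Oak → Pine → Ridge → Cedar costs 53 (by enumerating all 12 distinct tours).
Excess = 58 − 53 = 5.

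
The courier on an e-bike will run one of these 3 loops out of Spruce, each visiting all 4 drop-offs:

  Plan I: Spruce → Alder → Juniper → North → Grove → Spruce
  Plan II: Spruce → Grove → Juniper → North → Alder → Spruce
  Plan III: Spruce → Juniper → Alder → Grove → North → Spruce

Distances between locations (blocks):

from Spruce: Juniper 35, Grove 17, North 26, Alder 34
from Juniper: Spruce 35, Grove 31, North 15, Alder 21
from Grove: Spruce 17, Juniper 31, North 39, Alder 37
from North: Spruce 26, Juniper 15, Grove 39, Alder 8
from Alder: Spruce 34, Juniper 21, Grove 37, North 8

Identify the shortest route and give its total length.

Plan I: 34 + 21 + 15 + 39 + 17 = 126
Plan II: 17 + 31 + 15 + 8 + 34 = 105
Plan III: 35 + 21 + 37 + 39 + 26 = 158

Shortest is Plan II, total 105 blocks.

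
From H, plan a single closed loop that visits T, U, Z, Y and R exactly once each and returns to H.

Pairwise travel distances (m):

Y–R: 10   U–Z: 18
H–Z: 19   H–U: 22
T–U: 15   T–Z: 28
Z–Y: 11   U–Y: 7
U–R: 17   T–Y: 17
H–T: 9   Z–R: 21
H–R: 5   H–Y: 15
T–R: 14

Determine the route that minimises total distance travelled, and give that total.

There are 60 distinct closed tours to check (reversals are equivalent).
H → T → U → Z → Y → R → H: 9+15+18+11+10+5 = 68
H → T → U → Z → R → Y → H: 9+15+18+21+10+15 = 88
H → T → U → Y → Z → R → H: 9+15+7+11+21+5 = 68
H → T → U → Y → R → Z → H: 9+15+7+10+21+19 = 81
H → T → U → R → Z → Y → H: 9+15+17+21+11+15 = 88
H → T → U → R → Y → Z → H: 9+15+17+10+11+19 = 81
H → T → Z → U → Y → R → H: 9+28+18+7+10+5 = 77
H → T → Z → U → R → Y → H: 9+28+18+17+10+15 = 97
H → T → Z → Y → U → R → H: 9+28+11+7+17+5 = 77
H → T → Z → Y → R → U → H: 9+28+11+10+17+22 = 97
H → T → Z → R → U → Y → H: 9+28+21+17+7+15 = 97
H → T → Z → R → Y → U → H: 9+28+21+10+7+22 = 97
H → T → Y → U → Z → R → H: 9+17+7+18+21+5 = 77
H → T → Y → U → R → Z → H: 9+17+7+17+21+19 = 90
… (46 more)
The minimum is 68.
One optimal route: H → T → U → Z → Y → R → H (or its reverse).

Shortest round trip = 68 m.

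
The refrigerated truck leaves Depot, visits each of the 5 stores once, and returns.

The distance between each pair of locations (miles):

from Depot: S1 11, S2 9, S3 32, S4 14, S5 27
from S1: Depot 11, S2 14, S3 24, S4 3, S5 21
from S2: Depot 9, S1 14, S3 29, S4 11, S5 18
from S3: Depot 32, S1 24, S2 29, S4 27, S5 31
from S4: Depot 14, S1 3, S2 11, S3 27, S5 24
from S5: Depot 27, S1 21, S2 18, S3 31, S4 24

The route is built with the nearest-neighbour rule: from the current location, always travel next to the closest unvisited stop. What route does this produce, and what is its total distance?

107 miles along Depot → S2 → S4 → S1 → S5 → S3 → Depot.

Depot → [S2:9 / S1:11 / S4:14 / S5:27 / S3:32] → S2 (9)
S2 → [S4:11 / S1:14 / S5:18 / S3:29] → S4 (11)
S4 → [S1:3 / S5:24 / S3:27] → S1 (3)
S1 → [S5:21 / S3:24] → S5 (21)
S5 → [S3:31] → S3 (31)
Return S3→Depot: 32.
Total = 9 + 11 + 3 + 21 + 31 + 32 = 107.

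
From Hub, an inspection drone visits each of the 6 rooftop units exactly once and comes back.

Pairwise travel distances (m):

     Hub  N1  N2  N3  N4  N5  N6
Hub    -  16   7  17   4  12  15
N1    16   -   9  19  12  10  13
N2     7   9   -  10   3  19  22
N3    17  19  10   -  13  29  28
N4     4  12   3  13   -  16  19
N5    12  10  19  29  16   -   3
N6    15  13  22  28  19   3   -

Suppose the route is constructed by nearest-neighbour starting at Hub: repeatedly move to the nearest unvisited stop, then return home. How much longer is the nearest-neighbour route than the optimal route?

Excess over optimum: 10 m.

From Hub: N4=4, N2=7, N5=12, N6=15, N1=16, N3=17 → choose N4 (4).
From N4: N2=3, N1=12, N3=13, N5=16, N6=19 → choose N2 (3).
From N2: N1=9, N3=10, N5=19, N6=22 → choose N1 (9).
From N1: N5=10, N6=13, N3=19 → choose N5 (10).
From N5: N6=3, N3=29 → choose N6 (3).
From N6: N3=28 → choose N3 (28).
NN route Hub → N4 → N2 → N1 → N5 → N6 → N3 → Hub costs 74.
Optimal: Hub → N4 → N2 → N3 → N1 → N5 → N6 → Hub costs 64 (by enumerating all 360 distinct tours).
Excess = 74 − 64 = 10.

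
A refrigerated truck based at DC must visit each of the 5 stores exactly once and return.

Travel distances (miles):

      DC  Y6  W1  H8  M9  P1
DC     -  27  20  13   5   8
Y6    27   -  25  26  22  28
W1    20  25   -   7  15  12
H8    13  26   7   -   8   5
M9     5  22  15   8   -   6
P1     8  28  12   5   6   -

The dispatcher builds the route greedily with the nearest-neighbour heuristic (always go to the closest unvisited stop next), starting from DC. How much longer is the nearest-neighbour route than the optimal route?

3 miles longer than the optimal tour.

DC: M9=5, P1=8, H8=13, W1=20, Y6=27 ⇒ M9
M9: P1=6, H8=8, W1=15, Y6=22 ⇒ P1
P1: H8=5, W1=12, Y6=28 ⇒ H8
H8: W1=7, Y6=26 ⇒ W1
W1: Y6=25 ⇒ Y6
NN route DC → M9 → P1 → H8 → W1 → Y6 → DC costs 75.
Optimal: DC → M9 → Y6 → W1 → H8 → P1 → DC costs 72 (by enumerating all 60 distinct tours).
Excess = 75 − 72 = 3.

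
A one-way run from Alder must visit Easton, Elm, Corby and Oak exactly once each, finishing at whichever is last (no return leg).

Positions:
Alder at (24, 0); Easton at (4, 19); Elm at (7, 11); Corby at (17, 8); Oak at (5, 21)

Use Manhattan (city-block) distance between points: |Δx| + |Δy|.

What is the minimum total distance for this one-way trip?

There are 4! = 24 possible orderings.
Alder → Easton → Elm → Corby → Oak: 39+11+13+25 = 88
Alder → Easton → Elm → Oak → Corby: 39+11+12+25 = 87
Alder → Easton → Corby → Elm → Oak: 39+24+13+12 = 88
Alder → Easton → Corby → Oak → Elm: 39+24+25+12 = 100
Alder → Easton → Oak → Elm → Corby: 39+3+12+13 = 67
Alder → Easton → Oak → Corby → Elm: 39+3+25+13 = 80
Alder → Elm → Easton → Corby → Oak: 28+11+24+25 = 88
Alder → Elm → Easton → Oak → Corby: 28+11+3+25 = 67
Alder → Elm → Corby → Easton → Oak: 28+13+24+3 = 68
Alder → Elm → Corby → Oak → Easton: 28+13+25+3 = 69
Alder → Elm → Oak → Easton → Corby: 28+12+3+24 = 67
Alder → Elm → Oak → Corby → Easton: 28+12+25+24 = 89
Alder → Corby → Easton → Elm → Oak: 15+24+11+12 = 62
Alder → Corby → Easton → Oak → Elm: 15+24+3+12 = 54
… (10 more)
Alder → Corby → Elm → Easton → Oak: 15+13+11+3 = 42  ← best
The minimum is 42.
One shortest path: Alder → Corby → Elm → Easton → Oak.

Shortest open route: 42.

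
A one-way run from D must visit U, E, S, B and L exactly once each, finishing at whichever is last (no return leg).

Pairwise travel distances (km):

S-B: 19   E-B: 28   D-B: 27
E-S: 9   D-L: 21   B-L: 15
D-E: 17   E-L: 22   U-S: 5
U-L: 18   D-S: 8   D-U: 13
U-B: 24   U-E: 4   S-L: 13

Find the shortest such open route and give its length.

Minimum one-way distance = 54 km.

There are 5! = 120 possible orderings.
D→U→E→S→B→L: 13+4+9+19+15 = 60
D→U→E→S→L→B: 13+4+9+13+15 = 54
D→U→E→B→S→L: 13+4+28+19+13 = 77
D→U→E→B→L→S: 13+4+28+15+13 = 73
D→U→E→L→S→B: 13+4+22+13+19 = 71
D→U→E→L→B→S: 13+4+22+15+19 = 73
D→U→S→E→B→L: 13+5+9+28+15 = 70
D→U→S→E→L→B: 13+5+9+22+15 = 64
D→U→S→B→E→L: 13+5+19+28+22 = 87
D→U→S→B→L→E: 13+5+19+15+22 = 74
D→U→S→L→E→B: 13+5+13+22+28 = 81
D→U→S→L→B→E: 13+5+13+15+28 = 74
D→U→B→E→S→L: 13+24+28+9+13 = 87
D→U→B→E→L→S: 13+24+28+22+13 = 100
… (106 more)
The minimum is 54.
One shortest path: D → U → E → S → L → B.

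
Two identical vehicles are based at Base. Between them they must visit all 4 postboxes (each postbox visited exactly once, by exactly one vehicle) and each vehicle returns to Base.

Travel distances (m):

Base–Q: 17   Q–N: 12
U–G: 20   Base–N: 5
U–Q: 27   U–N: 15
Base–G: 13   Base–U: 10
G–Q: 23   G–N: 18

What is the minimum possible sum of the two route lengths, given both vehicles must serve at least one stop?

Check every non-empty split of the stops between the two vehicles; for each half take its own optimal tour:
  {U} + {G, Q, N}: 20 + 53 = 73
  {G} + {U, Q, N}: 26 + 54 = 80
  {U, G} + {Q, N}: 43 + 34 = 77
  {Q} + {U, G, N}: 34 + 53 = 87
  {U, Q} + {G, N}: 54 + 36 = 90
  {G, Q} + {U, N}: 53 + 30 = 83
  … (7 splits in total)
Best: vehicle 1 Base → U → Base = 20; vehicle 2 Base → G → Q → N → Base = 53; combined 73.

73 m — the smallest possible combined total.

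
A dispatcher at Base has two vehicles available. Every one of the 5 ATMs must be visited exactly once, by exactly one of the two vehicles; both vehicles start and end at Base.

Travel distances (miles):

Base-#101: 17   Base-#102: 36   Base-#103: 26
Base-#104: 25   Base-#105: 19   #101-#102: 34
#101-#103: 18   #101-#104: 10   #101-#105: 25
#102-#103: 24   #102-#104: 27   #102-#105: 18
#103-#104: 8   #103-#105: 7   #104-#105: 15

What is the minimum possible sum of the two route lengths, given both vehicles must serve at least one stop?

Minimum combined distance: 128 miles.

Check every non-empty split of the stops between the two vehicles; for each half take its own optimal tour:
  {#101} + {#102, #103, #104, #105}: 34 + 94 = 128
  {#102} + {#101, #103, #104, #105}: 72 + 61 = 133
  {#101, #102} + {#103, #104, #105}: 87 + 59 = 146
  {#103} + {#101, #102, #104, #105}: 52 + 91 = 143
  {#101, #103} + {#102, #104, #105}: 61 + 89 = 150
  {#102, #103} + {#101, #104, #105}: 86 + 61 = 147
  … (15 splits in total)
Best: vehicle 1 Base → #101 → Base = 34; vehicle 2 Base → #102 → #105 → #103 → #104 → Base = 94; combined 128.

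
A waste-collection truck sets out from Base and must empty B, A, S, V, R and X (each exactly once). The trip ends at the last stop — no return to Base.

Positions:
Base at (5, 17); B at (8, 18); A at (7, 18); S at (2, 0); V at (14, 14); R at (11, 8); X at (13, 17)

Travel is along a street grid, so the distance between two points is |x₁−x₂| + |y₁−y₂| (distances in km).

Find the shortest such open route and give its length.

Minimum one-way distance = 40 km.

There are 6! = 720 possible orderings.
Base - B - A - S - V - R - X: 4+1+23+26+9+11 = 74
Base - B - A - S - V - X - R: 4+1+23+26+4+11 = 69
Base - B - A - S - R - V - X: 4+1+23+17+9+4 = 58
Base - B - A - S - R - X - V: 4+1+23+17+11+4 = 60
Base - B - A - S - X - V - R: 4+1+23+28+4+9 = 69
Base - B - A - S - X - R - V: 4+1+23+28+11+9 = 76
Base - B - A - V - S - R - X: 4+1+11+26+17+11 = 70
Base - B - A - V - S - X - R: 4+1+11+26+28+11 = 81
… (712 more)
Base - A - B - X - V - R - S: 3+1+6+4+9+17 = 40  ← best
The minimum is 40.
One shortest path: Base → A → B → X → V → R → S.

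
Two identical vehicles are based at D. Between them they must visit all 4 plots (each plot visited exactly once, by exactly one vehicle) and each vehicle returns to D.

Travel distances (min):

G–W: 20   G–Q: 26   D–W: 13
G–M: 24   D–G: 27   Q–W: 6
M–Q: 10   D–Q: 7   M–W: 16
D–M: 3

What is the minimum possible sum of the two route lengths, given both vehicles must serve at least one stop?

Minimum combined distance: 66 min.

Try each way of splitting the stops between the two vehicles (each non-empty) and, for each split, find the best tour for each vehicle:
  {G} + {M, Q, W}: 54 + 32 = 86
  {M} + {G, Q, W}: 6 + 60 = 66
  {G, M} + {Q, W}: 54 + 26 = 80
  {Q} + {G, M, W}: 14 + 60 = 74
  {G, Q} + {M, W}: 60 + 32 = 92
  {M, Q} + {G, W}: 20 + 60 = 80
  … (7 splits in total)
Best: vehicle 1 D → M → D = 6; vehicle 2 D → G → W → Q → D = 60; combined 66.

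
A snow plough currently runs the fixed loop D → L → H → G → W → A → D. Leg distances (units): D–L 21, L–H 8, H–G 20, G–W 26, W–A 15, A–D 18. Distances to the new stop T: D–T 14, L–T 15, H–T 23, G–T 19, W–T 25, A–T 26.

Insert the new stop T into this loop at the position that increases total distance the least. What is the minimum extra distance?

Adding 8 by placing T on the D–L leg.

Insertion cost between consecutive stops i–j is d(i,T) + d(T,j) − d(i,j):
  between D and L: 14 + 15 − 21 = 8
  between L and H: 15 + 23 − 8 = 30
  between H and G: 23 + 19 − 20 = 22
  between G and W: 19 + 25 − 26 = 18
  between W and A: 25 + 26 − 15 = 36
  between A and D: 26 + 14 − 18 = 22
Cheapest insertion is between D and L, adding 8.
New total = 108 + 8 = 116.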